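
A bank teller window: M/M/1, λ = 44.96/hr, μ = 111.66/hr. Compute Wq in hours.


ρ = 44.96/111.66 = 0.4027
Wq = ρ/(μ−λ) = 0.4027/(111.66 − 44.96) = 0.4027/66.70 = 0.006037 hr

Final: 0.006037 hr


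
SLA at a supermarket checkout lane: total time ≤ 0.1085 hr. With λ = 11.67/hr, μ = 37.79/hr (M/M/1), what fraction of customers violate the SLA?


W ~ Exponential(μ−λ) for M/M/1.
μ − λ = 37.79 − 11.67 = 26.1200
P(W > t) = e^{−(μ−λ)t} = e^{−2.8340} = 0.058776

Final: 0.058776


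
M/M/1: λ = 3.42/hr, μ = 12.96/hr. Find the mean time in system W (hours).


W = 1/(μ−λ) = 1/(12.96 − 3.42) = 1/9.54 = 0.1048 hr

Final: 0.1048 hr


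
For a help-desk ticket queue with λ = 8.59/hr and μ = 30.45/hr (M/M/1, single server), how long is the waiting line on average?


ρ = 8.59/30.45 = 0.2821
Lq = ρ²/(1−ρ) = 0.07958/0.7179 = 0.1109

Final: 0.1109


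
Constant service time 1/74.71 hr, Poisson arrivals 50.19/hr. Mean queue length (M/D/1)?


ρ = 50.19/74.71 = 0.6718
M/D/1: Lq = ρ²/(2(1−ρ)) = 0.4513/(2·0.3282) = 0.68755

Final: 0.68755


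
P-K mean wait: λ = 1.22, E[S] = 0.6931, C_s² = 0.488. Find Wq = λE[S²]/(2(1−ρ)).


ρ = λ·E[S] = 1.22·0.6931 = 0.8456
E[S²] = E[S]²(1+C_s²) = 0.6931²·(1+0.488) = 0.714817
Wq = λ·E[S²]/(2(1−ρ)) = 1.22·0.714817/(2·0.1544) = 2.82375 hr

Final: 2.82375 hr


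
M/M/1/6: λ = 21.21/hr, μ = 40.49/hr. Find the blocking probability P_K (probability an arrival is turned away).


ρ = λ/μ = 21.21/40.49 = 0.5238
P_K = (1−ρ)ρ^K/(1−ρ^(K+1)) = (0.4762·0.020661)/(1 − 0.010823)
= 0.009838/0.989177 = 0.009946

Final: 0.009946


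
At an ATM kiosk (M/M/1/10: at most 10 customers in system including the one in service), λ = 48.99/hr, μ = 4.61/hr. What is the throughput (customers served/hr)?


ρ = 10.6269; P_K = (1−ρ)ρ^10/(1−ρ^11) = 0.905899
λ_eff = λ(1 − P_K) = 48.99·(1 − 0.905899) = 48.99·0.094101 = 4.6100 /hr

Final: 4.6100 /hr


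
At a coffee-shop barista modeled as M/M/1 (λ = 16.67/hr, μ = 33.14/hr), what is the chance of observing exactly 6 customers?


ρ = 16.67/33.14 = 0.5030
P_n = (1−ρ)·ρ^n = (1 − 0.5030)·0.5030^6 = 0.4970·0.016199 = 0.008051

Final: 0.008051


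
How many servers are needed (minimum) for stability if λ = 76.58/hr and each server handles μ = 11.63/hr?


Stability requires cμ > λ ⇔ c > λ/μ.
λ/μ = 76.58/11.63 = 6.5847
Minimum integer c = ⌊6.5847⌋ + 1 = 7
Check: 7·11.63 = 81.41 > 76.58, while 6·11.63 = 69.78 ≤ 76.58

Final: 7 servers


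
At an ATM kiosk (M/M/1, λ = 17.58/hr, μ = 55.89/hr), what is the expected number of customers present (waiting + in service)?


ρ = λ/μ = 17.58/55.89 = 0.3145
L = ρ/(1−ρ) = 0.3145/(1 − 0.3145) = 0.3145/0.6855 = 0.4589

Final: 0.4589


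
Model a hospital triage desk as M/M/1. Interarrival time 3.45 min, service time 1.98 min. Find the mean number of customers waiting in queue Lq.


λ = 60/3.45 = 17.3913 /hr
μ = 60/1.98 = 30.3030 /hr
ρ = λ/μ = 17.3913/30.3030 = 0.5739
Lq = ρ²/(1−ρ) = 0.3294/0.4261 = 0.7730

Final: 0.7730


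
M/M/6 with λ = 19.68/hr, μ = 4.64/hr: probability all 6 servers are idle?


a = λ/μ = 19.68/4.64 = 4.2414; ρ = a/c = 0.7069
Σ_{k=0}^{5} a^k/k! (terms k=0..5) = 1.00000 + 4.24138 + 8.99465 + 12.71657 + 13.48395 + 11.43811 = 51.87467
Tail: a^6/(6!(1−ρ)) = 5821.60428/(720·0.2931) = 27.58603
P₀ = 1/(51.87467 + 27.58603) = 1/79.46070 = 0.012585

Final: 0.012585


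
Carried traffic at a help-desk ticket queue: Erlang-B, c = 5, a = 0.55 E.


B(5,0.55) = 0.0002420 (Erlang-B)
Carried load = a(1 − B) = 0.55·(1 − 0.0002420) = 0.55·0.999758 = 0.5499 E

Final: 0.5499 Erlangs


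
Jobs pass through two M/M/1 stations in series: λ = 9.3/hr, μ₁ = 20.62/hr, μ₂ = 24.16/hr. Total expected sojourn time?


Each node sees arrival rate λ = 9.3/hr (tandem ⇒ throughput preserved).
W₁ = 1/(μ₁−λ) = 1/(20.62−9.3) = 0.08834 hr
W₂ = 1/(μ₂−λ) = 1/(24.16−9.3) = 0.06729 hr
W_total = W₁ + W₂ = 0.08834 + 0.06729 = 0.15563 hr

Final: 0.15563 hr


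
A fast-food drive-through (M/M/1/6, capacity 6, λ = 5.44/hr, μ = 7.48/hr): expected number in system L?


ρ = 5.44/7.48 = 0.7273
L = ρ[1 − (K+1)ρ^K + Kρ^(K+1)] / [(1−ρ)(1−ρ^(K+1))]
Numerator: 0.7273·(1 − 7·0.147973 + 6·0.107617) = 0.443555
Denominator: (0.2727)·(0.892383) = 0.243377
L = 0.443555/0.243377 = 1.8225

Final: 1.8225


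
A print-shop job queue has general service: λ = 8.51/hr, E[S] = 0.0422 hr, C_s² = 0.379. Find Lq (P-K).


ρ = λ·E[S] = 8.51·0.0422 = 0.3591
Lq = ρ²(1+C_s²)/(2(1−ρ)) = 0.1290·(1+0.379)/(2·0.6409)
= 0.1290·1.3790/1.2818 = 0.13875

Final: 0.13875


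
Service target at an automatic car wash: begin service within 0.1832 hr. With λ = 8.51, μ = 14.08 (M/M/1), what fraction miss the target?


ρ = 8.51/14.08 = 0.6044
P(Wq > t) = ρ·e^{−(μ−λ)t} = 0.6044·e^{−1.0204}
= 0.6044·0.360442 = 0.217852

Final: 0.217852


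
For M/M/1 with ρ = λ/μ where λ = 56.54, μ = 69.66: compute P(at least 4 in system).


ρ = 56.54/69.66 = 0.8117
P(N ≥ n) = ρ^n = 0.8117^4 = 0.434000

Final: 0.434000


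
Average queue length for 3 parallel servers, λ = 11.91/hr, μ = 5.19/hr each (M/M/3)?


a = λ/μ = 2.2948; ρ = a/3 = 0.7649
P₀ = 0.068984
Lq = P₀·a^c·ρ / (c!·(1−ρ)²) = 0.068984·12.08463·0.7649/(6·0.05526)
= 1.92340

Final: 1.92340


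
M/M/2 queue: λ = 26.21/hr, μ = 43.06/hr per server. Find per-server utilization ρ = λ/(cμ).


ρ = λ/(cμ) = 26.21/(2·43.06) = 26.21/86.12 = 0.3043

Final: 0.3043


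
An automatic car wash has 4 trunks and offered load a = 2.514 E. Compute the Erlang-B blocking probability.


B(c,a) = (a^c/c!) / Σ_{k=0}^{c} a^k/k!
a^4/4! = 1.664370
Σ terms (k=0..4): 1.00000 + 2.51400 + 3.16010 + 2.64816 + 1.66437 = 10.986630
B = 1.664370/10.986630 = 0.151490

Final: 0.151490


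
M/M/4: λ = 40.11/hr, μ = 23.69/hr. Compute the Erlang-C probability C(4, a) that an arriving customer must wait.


a = λ/μ = 1.6931; ρ = a/4 = 0.4233
P₀ = 0.180862 (from M/M/c formula)
C(c,a) = [a^c/(c!(1−ρ))]·P₀ = [8.21770/(24·0.5767)]·0.180862
= 0.59371·0.180862 = 0.107379

Final: 0.107379


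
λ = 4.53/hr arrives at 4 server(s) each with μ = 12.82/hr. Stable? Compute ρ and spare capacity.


Total capacity cμ = 4·12.82 = 51.28/hr
ρ = λ/(cμ) = 4.53/51.28 = 0.08834
Stable ⇔ ρ < 1: YES
Spare capacity = cμ − λ = 51.28 − 4.53 = 46.75/hr

Final: ρ = 0.08834; stable; margin = 46.75/hr


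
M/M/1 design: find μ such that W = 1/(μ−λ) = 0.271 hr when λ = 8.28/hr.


W = 1/(μ−λ) ⇒ μ − λ = 1/W = 1/0.271 = 3.6900
μ = λ + 1/W = 8.28 + 3.6900 = 11.9700 per hr

Final: 11.9700 /hr


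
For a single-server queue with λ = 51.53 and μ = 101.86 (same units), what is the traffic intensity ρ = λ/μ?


ρ = λ/μ = 51.53/101.86 = 0.5059

Final: 0.5059


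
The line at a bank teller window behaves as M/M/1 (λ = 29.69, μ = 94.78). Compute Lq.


ρ = 29.69/94.78 = 0.3133
Lq = ρ²/(1−ρ) = 0.09813/0.6867 = 0.1429

Final: 0.1429


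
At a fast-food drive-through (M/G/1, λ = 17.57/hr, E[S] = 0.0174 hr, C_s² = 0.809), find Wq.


ρ = λ·E[S] = 17.57·0.0174 = 0.3057
E[S²] = E[S]²(1+C_s²) = 0.0174²·(1+0.809) = 0.0005477
Wq = λ·E[S²]/(2(1−ρ)) = 17.57·0.0005477/(2·0.6943) = 0.006930 hr

Final: 0.006930 hr


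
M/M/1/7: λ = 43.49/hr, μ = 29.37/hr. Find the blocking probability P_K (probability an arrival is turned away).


ρ = λ/μ = 43.49/29.37 = 1.4808
P_K = (1−ρ)ρ^K/(1−ρ^(K+1)) = (-0.4808·15.609832)/(1 − 23.114457)
= -7.504625/-22.114457 = 0.339354

Final: 0.339354


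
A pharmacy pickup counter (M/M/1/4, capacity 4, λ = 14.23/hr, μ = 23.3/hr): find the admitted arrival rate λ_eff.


ρ = 0.6107; P_K = (1−ρ)ρ^4/(1−ρ^5) = 0.059185
λ_eff = λ(1 − P_K) = 14.23·(1 − 0.059185) = 14.23·0.940815 = 13.3878 /hr

Final: 13.3878 /hr


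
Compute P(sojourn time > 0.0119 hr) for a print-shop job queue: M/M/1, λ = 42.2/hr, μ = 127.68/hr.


W ~ Exponential(μ−λ) for M/M/1.
μ − λ = 127.68 − 42.2 = 85.4800
P(W > t) = e^{−(μ−λ)t} = e^{−1.0172} = 0.361602

Final: 0.361602


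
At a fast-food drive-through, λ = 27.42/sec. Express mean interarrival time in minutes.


Mean interarrival time = 1/λ = 1/27.42 second = 0.03647 second
In minutes: 0.03647 × 0.0166667 = 0.0006078 min

Final: 0.0006078 min


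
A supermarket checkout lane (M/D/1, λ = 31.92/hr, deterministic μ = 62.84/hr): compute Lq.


ρ = 31.92/62.84 = 0.5080
M/D/1: Lq = ρ²/(2(1−ρ)) = 0.2580/(2·0.4920) = 0.26219

Final: 0.26219


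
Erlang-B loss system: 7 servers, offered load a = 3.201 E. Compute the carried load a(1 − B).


B(7,3.201) = 0.028299 (Erlang-B)
Carried load = a(1 − B) = 3.201·(1 − 0.028299) = 3.201·0.971701 = 3.1104 E

Final: 3.1104 Erlangs


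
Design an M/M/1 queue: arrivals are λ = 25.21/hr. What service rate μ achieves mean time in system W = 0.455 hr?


W = 1/(μ−λ) ⇒ μ − λ = 1/W = 1/0.455 = 2.1978
μ = λ + 1/W = 25.21 + 2.1978 = 27.4078 per hr

Final: 27.4078 /hr


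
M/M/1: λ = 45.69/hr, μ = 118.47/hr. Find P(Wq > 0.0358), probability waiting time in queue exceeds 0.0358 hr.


ρ = 45.69/118.47 = 0.3857
P(Wq > t) = ρ·e^{−(μ−λ)t} = 0.3857·e^{−2.6055}
= 0.3857·0.073864 = 0.028487

Final: 0.028487


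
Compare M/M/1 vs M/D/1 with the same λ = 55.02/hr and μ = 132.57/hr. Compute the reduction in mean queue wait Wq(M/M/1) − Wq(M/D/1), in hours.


ρ = 55.02/132.57 = 0.4150
Wq(M/M/1) = ρ/(μ−λ) = 0.4150/77.55 = 0.005352 hr
Wq(M/D/1) = ρ/(2(μ−λ)) = 0.002676 hr
Savings = 0.005352 − 0.002676 = 0.002676 hr

Final: 0.002676 hr


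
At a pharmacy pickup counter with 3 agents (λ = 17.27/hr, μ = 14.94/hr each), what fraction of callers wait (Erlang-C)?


a = λ/μ = 1.1560; ρ = a/3 = 0.3853
P₀ = 0.308367 (from M/M/c formula)
C(c,a) = [a^c/(c!(1−ρ))]·P₀ = [1.54463/(6·0.6147)]·0.308367
= 0.41882·0.308367 = 0.129149

Final: 0.129149


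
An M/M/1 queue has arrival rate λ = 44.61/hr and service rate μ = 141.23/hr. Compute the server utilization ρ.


ρ = λ/μ = 44.61/141.23 = 0.3159

Final: 0.3159


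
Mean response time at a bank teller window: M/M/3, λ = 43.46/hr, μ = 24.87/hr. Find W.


a = 1.7475; ρ = 0.5825; P₀ = 0.156138
Lq = P₀·a^c·ρ/(c!(1−ρ)²) = 0.46406
Wq = Lq/λ = 0.46406/43.46 = 0.01068 hr
W = Wq + 1/μ = 0.01068 + 0.04021 = 0.05089 hr

Final: 0.05089 hr


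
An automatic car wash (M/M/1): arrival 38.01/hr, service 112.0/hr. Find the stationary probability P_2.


ρ = 38.01/112.0 = 0.3394
P_n = (1−ρ)·ρ^n = (1 − 0.3394)·0.3394^2 = 0.6606·0.115175 = 0.076088

Final: 0.076088


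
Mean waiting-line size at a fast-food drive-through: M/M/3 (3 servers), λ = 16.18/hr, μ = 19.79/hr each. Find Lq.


a = λ/μ = 0.8176; ρ = a/3 = 0.2725
P₀ = 0.439172
Lq = P₀·a^c·ρ / (c!·(1−ρ)²) = 0.439172·0.54651·0.2725/(6·0.52922)
= 0.02060

Final: 0.02060


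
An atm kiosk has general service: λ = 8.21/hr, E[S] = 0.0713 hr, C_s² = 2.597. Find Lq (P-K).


ρ = λ·E[S] = 8.21·0.0713 = 0.5854
Lq = ρ²(1+C_s²)/(2(1−ρ)) = 0.3427·(1+2.597)/(2·0.4146)
= 0.3427·3.5970/0.8293 = 1.48634

Final: 1.48634


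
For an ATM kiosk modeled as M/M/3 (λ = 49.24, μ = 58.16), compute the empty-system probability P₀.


a = λ/μ = 49.24/58.16 = 0.8466; ρ = a/c = 0.2822
Σ_{k=0}^{2} a^k/k! (terms k=0..2) = 1.00000 + 0.84663 + 0.35839 = 2.20502
Tail: a^3/(3!(1−ρ)) = 0.60685/(6·0.7178) = 0.14091
P₀ = 1/(2.20502 + 0.14091) = 1/2.34593 = 0.426271

Final: 0.426271


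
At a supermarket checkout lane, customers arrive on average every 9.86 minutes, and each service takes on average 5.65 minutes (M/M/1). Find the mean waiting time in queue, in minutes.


λ = 60/9.86 = 6.0852 /hr
μ = 60/5.65 = 10.6195 /hr
ρ = λ/μ = 6.0852/10.6195 = 0.5730
Wq = ρ/(μ−λ) = 0.5730/(10.6195−6.0852) = 0.12638 hr
In minutes: 0.12638·60 = 7.583 min

Final: 7.583 min


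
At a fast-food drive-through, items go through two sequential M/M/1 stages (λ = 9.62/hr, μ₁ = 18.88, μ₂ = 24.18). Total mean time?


Each node sees arrival rate λ = 9.62/hr (tandem ⇒ throughput preserved).
W₁ = 1/(μ₁−λ) = 1/(18.88−9.62) = 0.10799 hr
W₂ = 1/(μ₂−λ) = 1/(24.18−9.62) = 0.06868 hr
W_total = W₁ + W₂ = 0.10799 + 0.06868 = 0.17667 hr

Final: 0.17667 hr


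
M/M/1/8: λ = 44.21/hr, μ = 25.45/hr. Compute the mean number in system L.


ρ = 44.21/25.45 = 1.7371
L = ρ[1 − (K+1)ρ^K + Kρ^(K+1)] / [(1−ρ)(1−ρ^(K+1))]
Numerator: 1.7371·(1 − 9·82.920484 + 8·144.043795) = 707.127235
Denominator: (-0.7371)·(-143.043795) = 105.442106
L = 707.127235/105.442106 = 6.7063

Final: 6.7063


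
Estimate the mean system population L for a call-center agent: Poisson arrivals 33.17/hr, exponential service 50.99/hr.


ρ = λ/μ = 33.17/50.99 = 0.6505
L = ρ/(1−ρ) = 0.6505/(1 − 0.6505) = 0.6505/0.3495 = 1.8614

Final: 1.8614


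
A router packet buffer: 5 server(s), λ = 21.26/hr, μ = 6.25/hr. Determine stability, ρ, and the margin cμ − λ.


Total capacity cμ = 5·6.25 = 31.25/hr
ρ = λ/(cμ) = 21.26/31.25 = 0.6803
Stable ⇔ ρ < 1: YES
Spare capacity = cμ − λ = 31.25 − 21.26 = 9.99/hr

Final: ρ = 0.6803; stable; margin = 9.99/hr


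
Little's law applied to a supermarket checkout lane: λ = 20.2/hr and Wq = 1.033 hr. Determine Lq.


Lq = λWq = 20.2·1.033 = 20.8666

Final: 20.8666


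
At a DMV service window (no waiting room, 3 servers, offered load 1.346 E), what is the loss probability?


B(c,a) = (a^c/c!) / Σ_{k=0}^{c} a^k/k!
a^3/3! = 0.406428
Σ terms (k=0..3): 1.00000 + 1.34600 + 0.90586 + 0.40643 = 3.658286
B = 0.406428/3.658286 = 0.111098

Final: 0.111098


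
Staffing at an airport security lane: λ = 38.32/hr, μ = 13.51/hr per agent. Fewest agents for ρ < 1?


Stability requires cμ > λ ⇔ c > λ/μ.
λ/μ = 38.32/13.51 = 2.8364
Minimum integer c = ⌊2.8364⌋ + 1 = 3
Check: 3·13.51 = 40.53 > 38.32, while 2·13.51 = 27.02 ≤ 38.32

Final: 3 servers


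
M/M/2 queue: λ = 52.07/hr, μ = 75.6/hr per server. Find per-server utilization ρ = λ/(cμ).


ρ = λ/(cμ) = 52.07/(2·75.6) = 52.07/151.20 = 0.3444

Final: 0.3444


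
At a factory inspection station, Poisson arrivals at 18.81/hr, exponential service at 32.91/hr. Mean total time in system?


W = 1/(μ−λ) = 1/(32.91 − 18.81) = 1/14.10 = 0.07092 hr

Final: 0.07092 hr


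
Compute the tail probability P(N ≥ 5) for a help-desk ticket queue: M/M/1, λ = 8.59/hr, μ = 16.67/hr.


ρ = 8.59/16.67 = 0.5153
P(N ≥ n) = ρ^n = 0.5153^5 = 0.036332

Final: 0.036332


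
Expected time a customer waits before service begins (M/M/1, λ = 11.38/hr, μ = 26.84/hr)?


ρ = 11.38/26.84 = 0.4240
Wq = ρ/(μ−λ) = 0.4240/(26.84 − 11.38) = 0.4240/15.46 = 0.02743 hr

Final: 0.02743 hr


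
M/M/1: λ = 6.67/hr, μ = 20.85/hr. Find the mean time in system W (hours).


W = 1/(μ−λ) = 1/(20.85 − 6.67) = 1/14.18 = 0.07052 hr

Final: 0.07052 hr


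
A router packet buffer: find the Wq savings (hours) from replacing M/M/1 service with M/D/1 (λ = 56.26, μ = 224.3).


ρ = 56.26/224.3 = 0.2508
Wq(M/M/1) = ρ/(μ−λ) = 0.2508/168.04 = 0.001493 hr
Wq(M/D/1) = ρ/(2(μ−λ)) = 0.0007463 hr
Savings = 0.001493 − 0.0007463 = 0.0007463 hr

Final: 0.0007463 hr


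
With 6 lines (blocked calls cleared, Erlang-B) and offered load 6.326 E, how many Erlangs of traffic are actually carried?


B(6,6.326) = 0.287419 (Erlang-B)
Carried load = a(1 − B) = 6.326·(1 − 0.287419) = 6.326·0.712581 = 4.5078 E

Final: 4.5078 Erlangs


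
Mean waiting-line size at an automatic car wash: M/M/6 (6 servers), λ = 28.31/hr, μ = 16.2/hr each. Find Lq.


a = λ/μ = 1.7475; ρ = a/6 = 0.2913
P₀ = 0.174091
Lq = P₀·a^c·ρ / (c!·(1−ρ)²) = 0.174091·28.48060·0.2913/(720·0.50232)
= 0.003993

Final: 0.003993


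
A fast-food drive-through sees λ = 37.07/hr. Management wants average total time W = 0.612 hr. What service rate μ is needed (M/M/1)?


W = 1/(μ−λ) ⇒ μ − λ = 1/W = 1/0.612 = 1.6340
μ = λ + 1/W = 37.07 + 1.6340 = 38.7040 per hr

Final: 38.7040 /hr


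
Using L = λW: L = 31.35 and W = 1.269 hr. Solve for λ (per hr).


λ = L/W = 31.35/1.269 = 24.7045 /hr

Final: 24.7045 /hr


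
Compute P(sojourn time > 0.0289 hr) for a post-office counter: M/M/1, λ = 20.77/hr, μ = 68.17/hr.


W ~ Exponential(μ−λ) for M/M/1.
μ − λ = 68.17 − 20.77 = 47.4000
P(W > t) = e^{−(μ−λ)t} = e^{−1.3699} = 0.254143

Final: 0.254143


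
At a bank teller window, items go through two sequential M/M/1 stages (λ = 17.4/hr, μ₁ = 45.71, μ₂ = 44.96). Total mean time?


Each node sees arrival rate λ = 17.4/hr (tandem ⇒ throughput preserved).
W₁ = 1/(μ₁−λ) = 1/(45.71−17.4) = 0.03532 hr
W₂ = 1/(μ₂−λ) = 1/(44.96−17.4) = 0.03628 hr
W_total = W₁ + W₂ = 0.03532 + 0.03628 = 0.07161 hr

Final: 0.07161 hr


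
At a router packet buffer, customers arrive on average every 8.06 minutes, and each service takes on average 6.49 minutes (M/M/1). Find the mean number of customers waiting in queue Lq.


λ = 60/8.06 = 7.4442 /hr
μ = 60/6.49 = 9.2450 /hr
ρ = λ/μ = 7.4442/9.2450 = 0.8052
Lq = ρ²/(1−ρ) = 0.6484/0.1948 = 3.3285

Final: 3.3285


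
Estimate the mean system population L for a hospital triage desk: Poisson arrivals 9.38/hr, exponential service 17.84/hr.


ρ = λ/μ = 9.38/17.84 = 0.5258
L = ρ/(1−ρ) = 0.5258/(1 − 0.5258) = 0.5258/0.4742 = 1.1087

Final: 1.1087


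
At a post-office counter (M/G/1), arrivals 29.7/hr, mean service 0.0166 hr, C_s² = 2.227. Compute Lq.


ρ = λ·E[S] = 29.7·0.0166 = 0.4930
Lq = ρ²(1+C_s²)/(2(1−ρ)) = 0.2431·(1+2.227)/(2·0.5070)
= 0.2431·3.2270/1.0140 = 0.77358

Final: 0.77358


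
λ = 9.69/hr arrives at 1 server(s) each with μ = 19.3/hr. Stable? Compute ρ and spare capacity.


Total capacity cμ = 1·19.3 = 19.30/hr
ρ = λ/(cμ) = 9.69/19.30 = 0.5021
Stable ⇔ ρ < 1: YES
Spare capacity = cμ − λ = 19.30 − 9.69 = 9.61/hr

Final: ρ = 0.5021; stable; margin = 9.61/hr


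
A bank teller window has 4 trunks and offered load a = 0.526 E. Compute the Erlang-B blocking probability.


B(c,a) = (a^c/c!) / Σ_{k=0}^{c} a^k/k!
a^4/4! = 0.003190
Σ terms (k=0..4): 1.00000 + 0.52600 + 0.13834 + 0.02426 + 0.003190 = 1.691783
B = 0.003190/1.691783 = 0.001885

Final: 0.001885


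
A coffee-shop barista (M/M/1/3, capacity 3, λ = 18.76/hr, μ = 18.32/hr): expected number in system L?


ρ = 18.76/18.32 = 1.0240
L = ρ[1 − (K+1)ρ^K + Kρ^(K+1)] / [(1−ρ)(1−ρ^(K+1))]
Numerator: 1.0240·(1 − 4·1.073797 + 3·1.099587) = 0.003659
Denominator: (-0.02402)·(-0.099587) = 0.002392
L = 0.003659/0.002392 = 1.5297

Final: 1.5297


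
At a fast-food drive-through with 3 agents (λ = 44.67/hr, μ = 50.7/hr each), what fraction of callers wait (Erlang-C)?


a = λ/μ = 0.8811; ρ = a/3 = 0.2937
P₀ = 0.411422 (from M/M/c formula)
C(c,a) = [a^c/(c!(1−ρ))]·P₀ = [0.68395/(6·0.7063)]·0.411422
= 0.16139·0.411422 = 0.066399

Final: 0.066399


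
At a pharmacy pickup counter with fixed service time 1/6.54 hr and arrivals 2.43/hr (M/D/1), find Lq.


ρ = 2.43/6.54 = 0.3716
M/D/1: Lq = ρ²/(2(1−ρ)) = 0.1381/(2·0.6284) = 0.10984

Final: 0.10984


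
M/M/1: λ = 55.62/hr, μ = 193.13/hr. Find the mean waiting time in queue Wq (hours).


ρ = 55.62/193.13 = 0.2880
Wq = ρ/(μ−λ) = 0.2880/(193.13 − 55.62) = 0.2880/137.51 = 0.002094 hr

Final: 0.002094 hr


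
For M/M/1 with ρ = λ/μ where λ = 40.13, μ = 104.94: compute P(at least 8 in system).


ρ = 40.13/104.94 = 0.3824
P(N ≥ n) = ρ^n = 0.3824^8 = 0.0004573

Final: 0.0004573


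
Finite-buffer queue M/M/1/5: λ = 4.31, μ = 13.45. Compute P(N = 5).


ρ = λ/μ = 4.31/13.45 = 0.3204
P_K = (1−ρ)ρ^K/(1−ρ^(K+1)) = (0.6796·0.003379)/(1 − 0.001083)
= 0.002296/0.998917 = 0.002299

Final: 0.002299


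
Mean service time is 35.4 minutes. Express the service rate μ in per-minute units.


μ = 1/(service time) in consistent units.
1 minute = 1 min, so μ = 1/35.4 = 0.02825 per minute

Final: 0.02825 /min


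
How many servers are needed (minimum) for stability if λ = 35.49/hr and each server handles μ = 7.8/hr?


Stability requires cμ > λ ⇔ c > λ/μ.
λ/μ = 35.49/7.8 = 4.5500
Minimum integer c = ⌊4.5500⌋ + 1 = 5
Check: 5·7.8 = 39.00 > 35.49, while 4·7.8 = 31.20 ≤ 35.49

Final: 5 servers


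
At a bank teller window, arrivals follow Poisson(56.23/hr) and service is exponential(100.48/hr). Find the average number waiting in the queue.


ρ = 56.23/100.48 = 0.5596
Lq = ρ²/(1−ρ) = 0.3132/0.4404 = 0.7111

Final: 0.7111


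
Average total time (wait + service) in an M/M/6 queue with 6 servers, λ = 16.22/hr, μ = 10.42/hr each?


a = 1.5566; ρ = 0.2594; P₀ = 0.210781
Lq = P₀·a^c·ρ/(c!(1−ρ)²) = 0.001970
Wq = Lq/λ = 0.001970/16.22 = 0.0001215 hr
W = Wq + 1/μ = 0.0001215 + 0.09597 = 0.09609 hr

Final: 0.09609 hr


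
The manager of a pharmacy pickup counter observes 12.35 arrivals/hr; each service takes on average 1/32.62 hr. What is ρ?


ρ = λ/μ = 12.35/32.62 = 0.3786

Final: 0.3786


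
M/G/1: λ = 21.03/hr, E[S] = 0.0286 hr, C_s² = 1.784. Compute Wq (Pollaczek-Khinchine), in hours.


ρ = λ·E[S] = 21.03·0.0286 = 0.6015
E[S²] = E[S]²(1+C_s²) = 0.0286²·(1+1.784) = 0.002277
Wq = λ·E[S²]/(2(1−ρ)) = 21.03·0.002277/(2·0.3985) = 0.06008 hr

Final: 0.06008 hr


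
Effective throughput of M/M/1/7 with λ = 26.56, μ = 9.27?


ρ = 2.8652; P_K = (1−ρ)ρ^7/(1−ρ^8) = 0.651122
λ_eff = λ(1 − P_K) = 26.56·(1 − 0.651122) = 26.56·0.348878 = 9.2662 /hr

Final: 9.2662 /hr


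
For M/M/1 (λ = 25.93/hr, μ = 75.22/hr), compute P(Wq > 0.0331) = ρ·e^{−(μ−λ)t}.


ρ = 25.93/75.22 = 0.3447
P(Wq > t) = ρ·e^{−(μ−λ)t} = 0.3447·e^{−1.6315}
= 0.3447·0.195636 = 0.067440

Final: 0.067440


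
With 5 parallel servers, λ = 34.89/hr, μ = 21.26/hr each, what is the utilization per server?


ρ = λ/(cμ) = 34.89/(5·21.26) = 34.89/106.30 = 0.3282

Final: 0.3282


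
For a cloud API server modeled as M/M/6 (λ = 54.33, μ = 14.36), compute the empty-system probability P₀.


a = λ/μ = 54.33/14.36 = 3.7834; ρ = a/c = 0.6306
Σ_{k=0}^{5} a^k/k! (terms k=0..5) = 1.00000 + 3.78343 + 7.15716 + 9.02619 + 8.53748 + 6.46019 = 35.96444
Tail: a^6/(6!(1−ρ)) = 2932.99681/(720·0.3694) = 11.02677
P₀ = 1/(35.96444 + 11.02677) = 1/46.99121 = 0.021281

Final: 0.021281


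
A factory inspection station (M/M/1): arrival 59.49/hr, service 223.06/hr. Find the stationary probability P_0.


ρ = 59.49/223.06 = 0.2667
P_n = (1−ρ)·ρ^n = (1 − 0.2667)·0.2667^0 = 0.7333·1.000000 = 0.733300

Final: 0.733300


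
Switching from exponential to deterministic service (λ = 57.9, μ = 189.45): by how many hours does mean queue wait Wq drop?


ρ = 57.9/189.45 = 0.3056
Wq(M/M/1) = ρ/(μ−λ) = 0.3056/131.55 = 0.002323 hr
Wq(M/D/1) = ρ/(2(μ−λ)) = 0.001162 hr
Savings = 0.002323 − 0.001162 = 0.001162 hr

Final: 0.001162 hr


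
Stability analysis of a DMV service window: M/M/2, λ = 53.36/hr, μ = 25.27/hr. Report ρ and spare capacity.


Total capacity cμ = 2·25.27 = 50.54/hr
ρ = λ/(cμ) = 53.36/50.54 = 1.0558
Stable ⇔ ρ < 1: NO
Spare capacity = cμ − λ = 50.54 − 53.36 = -2.82/hr

Final: ρ = 1.0558; unstable; margin = -2.82/hr


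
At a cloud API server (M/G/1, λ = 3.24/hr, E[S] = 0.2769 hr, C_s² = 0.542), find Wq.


ρ = λ·E[S] = 3.24·0.2769 = 0.8972
E[S²] = E[S]²(1+C_s²) = 0.2769²·(1+0.542) = 0.118231
Wq = λ·E[S²]/(2(1−ρ)) = 3.24·0.118231/(2·0.1028) = 1.86237 hr

Final: 1.86237 hr


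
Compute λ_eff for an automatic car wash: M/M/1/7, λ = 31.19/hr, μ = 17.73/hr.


ρ = 1.7592; P_K = (1−ρ)ρ^7/(1−ρ^8) = 0.436306
λ_eff = λ(1 − P_K) = 31.19·(1 − 0.436306) = 31.19·0.563694 = 17.5816 /hr

Final: 17.5816 /hr


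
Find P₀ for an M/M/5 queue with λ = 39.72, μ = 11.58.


a = λ/μ = 39.72/11.58 = 3.4301; ρ = a/c = 0.6860
Σ_{k=0}^{4} a^k/k! (terms k=0..4) = 1.00000 + 3.43005 + 5.88263 + 6.72591 + 5.76755 = 22.80614
Tail: a^5/(5!(1−ρ)) = 474.79201/(120·0.3140) = 12.60105
P₀ = 1/(22.80614 + 12.60105) = 1/35.40719 = 0.028243

Final: 0.028243


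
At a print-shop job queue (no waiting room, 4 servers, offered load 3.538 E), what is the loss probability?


B(c,a) = (a^c/c!) / Σ_{k=0}^{c} a^k/k!
a^4/4! = 6.528600
Σ terms (k=0..4): 1.00000 + 3.53800 + 6.25872 + 7.38112 + 6.52860 = 24.706442
B = 6.528600/24.706442 = 0.264247

Final: 0.264247


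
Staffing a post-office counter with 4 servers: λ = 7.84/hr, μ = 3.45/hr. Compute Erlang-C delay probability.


a = λ/μ = 2.2725; ρ = a/4 = 0.5681
P₀ = 0.096309 (from M/M/c formula)
C(c,a) = [a^c/(c!(1−ρ))]·P₀ = [26.66784/(24·0.4319)]·0.096309
= 2.57282·0.096309 = 0.247787

Final: 0.247787


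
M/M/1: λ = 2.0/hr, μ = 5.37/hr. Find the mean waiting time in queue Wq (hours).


ρ = 2.0/5.37 = 0.3724
Wq = ρ/(μ−λ) = 0.3724/(5.37 − 2.0) = 0.3724/3.37 = 0.1105 hr

Final: 0.1105 hr


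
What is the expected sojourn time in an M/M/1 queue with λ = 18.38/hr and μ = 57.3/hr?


W = 1/(μ−λ) = 1/(57.3 − 18.38) = 1/38.92 = 0.02569 hr

Final: 0.02569 hr


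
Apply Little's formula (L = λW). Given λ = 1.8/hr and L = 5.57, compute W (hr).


W = L/λ = 5.57/1.8 = 3.0944 hr

Final: 3.0944 hr


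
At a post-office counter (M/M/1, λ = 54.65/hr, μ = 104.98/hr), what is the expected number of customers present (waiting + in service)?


ρ = λ/μ = 54.65/104.98 = 0.5206
L = ρ/(1−ρ) = 0.5206/(1 − 0.5206) = 0.5206/0.4794 = 1.0858

Final: 1.0858


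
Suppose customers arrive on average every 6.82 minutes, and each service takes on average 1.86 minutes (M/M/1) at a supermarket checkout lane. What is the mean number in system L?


λ = 60/6.82 = 8.7977 /hr
μ = 60/1.86 = 32.2581 /hr
ρ = λ/μ = 8.7977/32.2581 = 0.2727
L = ρ/(1−ρ) = 0.2727/0.7273 = 0.3750

Final: 0.3750


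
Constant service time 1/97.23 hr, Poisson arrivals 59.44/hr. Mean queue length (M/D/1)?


ρ = 59.44/97.23 = 0.6113
M/D/1: Lq = ρ²/(2(1−ρ)) = 0.3737/(2·0.3887) = 0.48078

Final: 0.48078


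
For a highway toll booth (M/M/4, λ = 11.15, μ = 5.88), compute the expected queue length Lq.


a = λ/μ = 1.8963; ρ = a/4 = 0.4741
P₀ = 0.145880
Lq = P₀·a^c·ρ / (c!·(1−ρ)²) = 0.145880·12.92975·0.4741/(24·0.27661)
= 0.13469

Final: 0.13469


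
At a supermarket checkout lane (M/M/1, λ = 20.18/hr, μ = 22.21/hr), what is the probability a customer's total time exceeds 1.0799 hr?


W ~ Exponential(μ−λ) for M/M/1.
μ − λ = 22.21 − 20.18 = 2.0300
P(W > t) = e^{−(μ−λ)t} = e^{−2.1922} = 0.111671

Final: 0.111671


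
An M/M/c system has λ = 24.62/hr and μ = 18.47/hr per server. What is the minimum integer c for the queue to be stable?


Stability requires cμ > λ ⇔ c > λ/μ.
λ/μ = 24.62/18.47 = 1.3330
Minimum integer c = ⌊1.3330⌋ + 1 = 2
Check: 2·18.47 = 36.94 > 24.62, while 1·18.47 = 18.47 ≤ 24.62

Final: 2 servers


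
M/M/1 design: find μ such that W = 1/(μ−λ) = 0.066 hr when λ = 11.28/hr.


W = 1/(μ−λ) ⇒ μ − λ = 1/W = 1/0.066 = 15.1515
μ = λ + 1/W = 11.28 + 15.1515 = 26.4315 per hr

Final: 26.4315 /hr


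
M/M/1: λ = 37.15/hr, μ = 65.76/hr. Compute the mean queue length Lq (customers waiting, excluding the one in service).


ρ = 37.15/65.76 = 0.5649
Lq = ρ²/(1−ρ) = 0.3191/0.4351 = 0.7336

Final: 0.7336


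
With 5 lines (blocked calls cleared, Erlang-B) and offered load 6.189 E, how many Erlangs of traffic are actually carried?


B(5,6.189) = 0.373395 (Erlang-B)
Carried load = a(1 − B) = 6.189·(1 − 0.373395) = 6.189·0.626605 = 3.8781 E

Final: 3.8781 Erlangs


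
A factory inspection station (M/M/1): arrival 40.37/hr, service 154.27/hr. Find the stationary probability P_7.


ρ = 40.37/154.27 = 0.2617
P_n = (1−ρ)·ρ^n = (1 − 0.2617)·0.2617^7 = 0.7383·0.00008403 = 0.00006204

Final: 0.00006204


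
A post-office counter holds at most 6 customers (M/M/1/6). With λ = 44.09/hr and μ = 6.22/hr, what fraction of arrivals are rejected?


ρ = λ/μ = 44.09/6.22 = 7.0884
P_K = (1−ρ)ρ^K/(1−ρ^(K+1)) = (-6.0884·126852.282139)/(1 − 899182.816641)
= -772330.534502/-899181.816641 = 0.858926

Final: 0.858926


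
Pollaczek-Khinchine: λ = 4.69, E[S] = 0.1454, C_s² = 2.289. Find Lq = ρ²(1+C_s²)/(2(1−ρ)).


ρ = λ·E[S] = 4.69·0.1454 = 0.6819
Lq = ρ²(1+C_s²)/(2(1−ρ)) = 0.4650·(1+2.289)/(2·0.3181)
= 0.4650·3.2890/0.6361 = 2.40425

Final: 2.40425


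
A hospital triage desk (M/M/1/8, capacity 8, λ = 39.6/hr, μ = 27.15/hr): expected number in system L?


ρ = 39.6/27.15 = 1.4586
L = ρ[1 − (K+1)ρ^K + Kρ^(K+1)] / [(1−ρ)(1−ρ^(K+1))]
Numerator: 1.4586·(1 − 9·20.483436 + 8·29.876393) = 81.183967
Denominator: (-0.4586)·(-28.876393) = 13.241661
L = 81.183967/13.241661 = 6.1310

Final: 6.1310


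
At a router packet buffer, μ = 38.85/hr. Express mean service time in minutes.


Mean service time = 1/μ = 1/38.85 hour = 0.02574 hour
In minutes: 0.02574 × 60 = 1.5444 min

Final: 1.5444 min


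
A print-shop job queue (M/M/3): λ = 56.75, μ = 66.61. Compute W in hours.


a = 0.8520; ρ = 0.2840; P₀ = 0.423935
Lq = P₀·a^c·ρ/(c!(1−ρ)²) = 0.02420
Wq = Lq/λ = 0.02420/56.75 = 0.0004265 hr
W = Wq + 1/μ = 0.0004265 + 0.01501 = 0.01544 hr

Final: 0.01544 hr


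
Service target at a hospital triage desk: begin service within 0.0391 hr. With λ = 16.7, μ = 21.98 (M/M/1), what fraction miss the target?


ρ = 16.7/21.98 = 0.7598
P(Wq > t) = ρ·e^{−(μ−λ)t} = 0.7598·e^{−0.2064}
= 0.7598·0.813469 = 0.618058

Final: 0.618058


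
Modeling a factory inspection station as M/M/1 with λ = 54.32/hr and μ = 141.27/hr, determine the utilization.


ρ = λ/μ = 54.32/141.27 = 0.3845

Final: 0.3845


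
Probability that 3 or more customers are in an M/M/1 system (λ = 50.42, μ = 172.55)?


ρ = 50.42/172.55 = 0.2922
P(N ≥ n) = ρ^n = 0.2922^3 = 0.024950

Final: 0.024950


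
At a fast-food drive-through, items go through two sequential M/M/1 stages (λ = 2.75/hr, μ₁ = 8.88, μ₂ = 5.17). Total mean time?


Each node sees arrival rate λ = 2.75/hr (tandem ⇒ throughput preserved).
W₁ = 1/(μ₁−λ) = 1/(8.88−2.75) = 0.16313 hr
W₂ = 1/(μ₂−λ) = 1/(5.17−2.75) = 0.41322 hr
W_total = W₁ + W₂ = 0.16313 + 0.41322 = 0.57636 hr

Final: 0.57636 hr


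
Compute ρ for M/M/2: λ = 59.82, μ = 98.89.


ρ = λ/(cμ) = 59.82/(2·98.89) = 59.82/197.78 = 0.3025

Final: 0.3025


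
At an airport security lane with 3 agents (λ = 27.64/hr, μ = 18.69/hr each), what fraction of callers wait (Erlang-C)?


a = λ/μ = 1.4789; ρ = a/3 = 0.4930
P₀ = 0.215725 (from M/M/c formula)
C(c,a) = [a^c/(c!(1−ρ))]·P₀ = [3.23434/(6·0.5070)]·0.215725
= 1.06314·0.215725 = 0.229345

Final: 0.229345


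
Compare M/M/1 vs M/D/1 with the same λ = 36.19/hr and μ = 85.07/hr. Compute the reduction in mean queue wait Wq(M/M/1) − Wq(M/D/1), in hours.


ρ = 36.19/85.07 = 0.4254
Wq(M/M/1) = ρ/(μ−λ) = 0.4254/48.88 = 0.008703 hr
Wq(M/D/1) = ρ/(2(μ−λ)) = 0.004352 hr
Savings = 0.008703 − 0.004352 = 0.004352 hr

Final: 0.004352 hr


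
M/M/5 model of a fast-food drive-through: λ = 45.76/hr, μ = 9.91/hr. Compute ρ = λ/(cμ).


ρ = λ/(cμ) = 45.76/(5·9.91) = 45.76/49.55 = 0.9235

Final: 0.9235


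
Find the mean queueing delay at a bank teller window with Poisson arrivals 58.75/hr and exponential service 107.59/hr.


ρ = 58.75/107.59 = 0.5461
Wq = ρ/(μ−λ) = 0.5461/(107.59 − 58.75) = 0.5461/48.84 = 0.01118 hr

Final: 0.01118 hr


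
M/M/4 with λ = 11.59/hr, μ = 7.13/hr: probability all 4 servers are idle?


a = λ/μ = 11.59/7.13 = 1.6255; ρ = a/c = 0.4064
Σ_{k=0}^{3} a^k/k! (terms k=0..3) = 1.00000 + 1.62553 + 1.32117 + 0.71586 = 4.66256
Tail: a^4/(4!(1−ρ)) = 6.98193/(24·0.5936) = 0.49007
P₀ = 1/(4.66256 + 0.49007) = 1/5.15263 = 0.194076

Final: 0.194076


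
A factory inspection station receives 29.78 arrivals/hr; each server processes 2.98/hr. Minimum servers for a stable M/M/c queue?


Stability requires cμ > λ ⇔ c > λ/μ.
λ/μ = 29.78/2.98 = 9.9933
Minimum integer c = ⌊9.9933⌋ + 1 = 10
Check: 10·2.98 = 29.80 > 29.78, while 9·2.98 = 26.82 ≤ 29.78

Final: 10 servers


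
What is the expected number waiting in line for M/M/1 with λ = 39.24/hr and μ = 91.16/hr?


ρ = 39.24/91.16 = 0.4305
Lq = ρ²/(1−ρ) = 0.1853/0.5695 = 0.3253

Final: 0.3253


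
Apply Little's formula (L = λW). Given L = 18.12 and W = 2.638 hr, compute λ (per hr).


λ = L/W = 18.12/2.638 = 6.8688 /hr

Final: 6.8688 /hr


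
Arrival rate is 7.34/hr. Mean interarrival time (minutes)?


Mean interarrival time = 1/λ = 1/7.34 hour = 0.13624 hour
In minutes: 0.13624 × 60 = 8.1744 min

Final: 8.1744 min


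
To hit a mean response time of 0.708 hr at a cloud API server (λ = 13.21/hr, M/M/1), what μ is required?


W = 1/(μ−λ) ⇒ μ − λ = 1/W = 1/0.708 = 1.4124
μ = λ + 1/W = 13.21 + 1.4124 = 14.6224 per hr

Final: 14.6224 /hr


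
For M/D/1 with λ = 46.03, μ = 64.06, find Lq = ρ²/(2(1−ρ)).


ρ = 46.03/64.06 = 0.7185
M/D/1: Lq = ρ²/(2(1−ρ)) = 0.5163/(2·0.2815) = 0.91721

Final: 0.91721


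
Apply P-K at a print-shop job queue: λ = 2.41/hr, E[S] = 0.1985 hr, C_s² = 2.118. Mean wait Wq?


ρ = λ·E[S] = 2.41·0.1985 = 0.4784
E[S²] = E[S]²(1+C_s²) = 0.1985²·(1+2.118) = 0.122856
Wq = λ·E[S²]/(2(1−ρ)) = 2.41·0.122856/(2·0.5216) = 0.28381 hr

Final: 0.28381 hr


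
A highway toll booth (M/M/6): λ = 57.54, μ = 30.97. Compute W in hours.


a = 1.8579; ρ = 0.3097; P₀ = 0.155849
Lq = P₀·a^c·ρ/(c!(1−ρ)²) = 0.005785
Wq = Lq/λ = 0.005785/57.54 = 0.0001005 hr
W = Wq + 1/μ = 0.0001005 + 0.03229 = 0.03239 hr

Final: 0.03239 hr


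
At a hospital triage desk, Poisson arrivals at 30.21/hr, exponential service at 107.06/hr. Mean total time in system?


W = 1/(μ−λ) = 1/(107.06 − 30.21) = 1/76.85 = 0.01301 hr

Final: 0.01301 hr


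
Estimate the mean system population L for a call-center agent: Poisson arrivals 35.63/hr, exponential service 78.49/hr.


ρ = λ/μ = 35.63/78.49 = 0.4539
L = ρ/(1−ρ) = 0.4539/(1 − 0.4539) = 0.4539/0.5461 = 0.8313

Final: 0.8313


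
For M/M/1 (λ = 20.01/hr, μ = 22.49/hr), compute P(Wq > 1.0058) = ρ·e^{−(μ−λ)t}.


ρ = 20.01/22.49 = 0.8897
P(Wq > t) = ρ·e^{−(μ−λ)t} = 0.8897·e^{−2.4944}
= 0.8897·0.082547 = 0.073445

Final: 0.073445


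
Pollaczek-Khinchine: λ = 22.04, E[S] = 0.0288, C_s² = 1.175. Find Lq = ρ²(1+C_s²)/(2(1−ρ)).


ρ = λ·E[S] = 22.04·0.0288 = 0.6348
Lq = ρ²(1+C_s²)/(2(1−ρ)) = 0.4029·(1+1.175)/(2·0.3652)
= 0.4029·2.1750/0.7305 = 1.19964

Final: 1.19964


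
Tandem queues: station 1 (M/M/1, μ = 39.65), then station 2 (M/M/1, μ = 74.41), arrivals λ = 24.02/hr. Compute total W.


Each node sees arrival rate λ = 24.02/hr (tandem ⇒ throughput preserved).
W₁ = 1/(μ₁−λ) = 1/(39.65−24.02) = 0.06398 hr
W₂ = 1/(μ₂−λ) = 1/(74.41−24.02) = 0.01985 hr
W_total = W₁ + W₂ = 0.06398 + 0.01985 = 0.08382 hr

Final: 0.08382 hr


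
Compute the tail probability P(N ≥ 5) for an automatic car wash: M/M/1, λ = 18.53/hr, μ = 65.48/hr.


ρ = 18.53/65.48 = 0.2830
P(N ≥ n) = ρ^n = 0.2830^5 = 0.001815

Final: 0.001815


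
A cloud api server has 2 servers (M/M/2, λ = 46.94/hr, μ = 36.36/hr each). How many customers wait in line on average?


a = λ/μ = 1.2910; ρ = a/2 = 0.6455
P₀ = 0.215444
Lq = P₀·a^c·ρ / (c!·(1−ρ)²) = 0.215444·1.66663·0.6455/(2·0.12568)
= 0.92209

Final: 0.92209


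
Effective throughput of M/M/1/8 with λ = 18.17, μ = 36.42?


ρ = 0.4989; P_K = (1−ρ)ρ^8/(1−ρ^9) = 0.001927
λ_eff = λ(1 − P_K) = 18.17·(1 − 0.001927) = 18.17·0.998073 = 18.1350 /hr

Final: 18.1350 /hr


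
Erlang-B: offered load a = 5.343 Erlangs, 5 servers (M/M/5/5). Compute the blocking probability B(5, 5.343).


B(c,a) = (a^c/c!) / Σ_{k=0}^{c} a^k/k!
a^5/5! = 36.286462
Σ terms (k=0..5): 1.00000 + 5.34300 + 14.27382 + 25.42168 + 33.95701 + 36.28646 = 116.281979
B = 36.286462/116.281979 = 0.312056

Final: 0.312056


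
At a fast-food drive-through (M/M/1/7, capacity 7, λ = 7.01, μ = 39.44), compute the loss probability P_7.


ρ = λ/μ = 7.01/39.44 = 0.1777
P_K = (1−ρ)ρ^K/(1−ρ^(K+1)) = (0.8223·0.000005604)/(1 − 0.0000009960)
= 0.000004608/0.999999 = 0.000004608

Final: 0.000004608


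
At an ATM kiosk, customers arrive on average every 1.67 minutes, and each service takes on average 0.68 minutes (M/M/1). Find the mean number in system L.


λ = 60/1.67 = 35.9281 /hr
μ = 60/0.68 = 88.2353 /hr
ρ = λ/μ = 35.9281/88.2353 = 0.4072
L = ρ/(1−ρ) = 0.4072/0.5928 = 0.6869

Final: 0.6869


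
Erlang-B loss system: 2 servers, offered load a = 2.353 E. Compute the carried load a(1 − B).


B(2,2.353) = 0.452241 (Erlang-B)
Carried load = a(1 − B) = 2.353·(1 − 0.452241) = 2.353·0.547759 = 1.2889 E

Final: 1.2889 Erlangs


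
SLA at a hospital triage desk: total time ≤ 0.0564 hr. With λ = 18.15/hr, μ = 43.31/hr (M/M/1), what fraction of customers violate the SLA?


W ~ Exponential(μ−λ) for M/M/1.
μ − λ = 43.31 − 18.15 = 25.1600
P(W > t) = e^{−(μ−λ)t} = e^{−1.4190} = 0.241950

Final: 0.241950


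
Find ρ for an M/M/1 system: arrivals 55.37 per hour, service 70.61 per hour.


ρ = λ/μ = 55.37/70.61 = 0.7842

Final: 0.7842


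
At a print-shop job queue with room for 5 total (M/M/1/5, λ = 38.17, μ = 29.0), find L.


ρ = 38.17/29.0 = 1.3162
L = ρ[1 − (K+1)ρ^K + Kρ^(K+1)] / [(1−ρ)(1−ρ^(K+1))]
Numerator: 1.3162·(1 − 6·3.950216 + 5·5.199301) = 4.337180
Denominator: (-0.3162)·(-4.199301) = 1.327848
L = 4.337180/1.327848 = 3.2663

Final: 3.2663


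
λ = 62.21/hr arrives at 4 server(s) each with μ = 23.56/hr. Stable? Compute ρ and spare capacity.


Total capacity cμ = 4·23.56 = 94.24/hr
ρ = λ/(cμ) = 62.21/94.24 = 0.6601
Stable ⇔ ρ < 1: YES
Spare capacity = cμ − λ = 94.24 − 62.21 = 32.03/hr

Final: ρ = 0.6601; stable; margin = 32.03/hr


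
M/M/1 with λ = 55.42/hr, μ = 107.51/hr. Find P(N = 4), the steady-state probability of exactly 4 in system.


ρ = 55.42/107.51 = 0.5155
P_n = (1−ρ)·ρ^n = (1 − 0.5155)·0.5155^4 = 0.4845·0.070611 = 0.034212

Final: 0.034212


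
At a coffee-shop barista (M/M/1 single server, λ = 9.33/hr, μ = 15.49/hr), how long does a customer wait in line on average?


ρ = 9.33/15.49 = 0.6023
Wq = ρ/(μ−λ) = 0.6023/(15.49 − 9.33) = 0.6023/6.16 = 0.09778 hr

Final: 0.09778 hr


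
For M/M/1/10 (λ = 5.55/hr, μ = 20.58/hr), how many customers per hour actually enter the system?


ρ = 0.2697; P_K = (1−ρ)ρ^10/(1−ρ^11) = 0.000001486
λ_eff = λ(1 − P_K) = 5.55·(1 − 0.000001486) = 5.55·0.999999 = 5.5500 /hr

Final: 5.5500 /hr


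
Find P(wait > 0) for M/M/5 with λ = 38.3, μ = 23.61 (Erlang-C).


a = λ/μ = 1.6222; ρ = a/5 = 0.3244
P₀ = 0.196985 (from M/M/c formula)
C(c,a) = [a^c/(c!(1−ρ))]·P₀ = [11.23347/(120·0.6756)]·0.196985
= 0.13857·0.196985 = 0.027296

Final: 0.027296
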